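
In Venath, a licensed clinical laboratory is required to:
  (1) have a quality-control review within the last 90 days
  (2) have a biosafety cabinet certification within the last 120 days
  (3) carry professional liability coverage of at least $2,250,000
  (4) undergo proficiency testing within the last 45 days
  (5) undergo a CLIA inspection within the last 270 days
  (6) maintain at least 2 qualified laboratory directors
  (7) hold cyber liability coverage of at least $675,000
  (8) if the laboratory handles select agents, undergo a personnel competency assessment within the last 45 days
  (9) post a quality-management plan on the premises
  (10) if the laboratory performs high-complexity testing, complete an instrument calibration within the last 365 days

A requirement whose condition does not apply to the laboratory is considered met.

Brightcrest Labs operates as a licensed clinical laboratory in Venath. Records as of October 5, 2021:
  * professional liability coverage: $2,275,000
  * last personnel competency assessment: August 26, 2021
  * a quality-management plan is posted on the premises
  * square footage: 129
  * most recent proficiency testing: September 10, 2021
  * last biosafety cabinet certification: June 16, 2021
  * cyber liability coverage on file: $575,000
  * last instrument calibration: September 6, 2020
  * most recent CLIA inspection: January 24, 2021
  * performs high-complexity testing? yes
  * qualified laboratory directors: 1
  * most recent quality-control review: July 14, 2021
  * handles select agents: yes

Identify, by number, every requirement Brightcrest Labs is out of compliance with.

1. quality-control review 83 days ago vs limit 90 → met
2. biosafety cabinet certification 111 days ago vs limit 120 → met
3. professional liability coverage $2,275,000 ≥ $2,250,000 → met
4. proficiency testing 25 days ago vs limit 45 → met
5. CLIA inspection 254 days ago vs limit 270 → met
6. qualified laboratory directors 1 < 2 → not met
7. cyber liability coverage $575,000 < $675,000 → not met
8. condition 'handles select agents' holds; personnel competency assessment 40 days ago vs limit 45 → met
9. quality-management plan present → met
10. condition 'performs high-complexity testing' holds; instrument calibration 394 days ago vs limit 365 → not met
Not met: 6, 7, 10

6, 7, 10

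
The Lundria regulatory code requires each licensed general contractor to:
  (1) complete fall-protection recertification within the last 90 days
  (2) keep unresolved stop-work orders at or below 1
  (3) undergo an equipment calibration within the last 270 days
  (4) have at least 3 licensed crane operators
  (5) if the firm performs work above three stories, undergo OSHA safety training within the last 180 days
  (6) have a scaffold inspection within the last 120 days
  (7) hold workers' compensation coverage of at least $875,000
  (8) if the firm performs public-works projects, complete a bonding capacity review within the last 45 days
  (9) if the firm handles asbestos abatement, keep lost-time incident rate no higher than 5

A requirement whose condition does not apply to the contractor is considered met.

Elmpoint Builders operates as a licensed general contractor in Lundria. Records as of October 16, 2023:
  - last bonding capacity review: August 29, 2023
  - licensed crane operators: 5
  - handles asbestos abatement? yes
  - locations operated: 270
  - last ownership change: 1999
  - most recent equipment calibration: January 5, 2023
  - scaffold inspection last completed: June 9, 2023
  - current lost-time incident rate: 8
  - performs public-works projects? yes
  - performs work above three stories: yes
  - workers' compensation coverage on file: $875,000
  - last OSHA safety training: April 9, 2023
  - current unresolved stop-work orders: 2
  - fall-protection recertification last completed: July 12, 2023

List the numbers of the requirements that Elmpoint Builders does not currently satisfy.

1. fall-protection recertification 96 days ago vs limit 90 → not met
2. unresolved stop-work orders 2 > 1 → not met
3. equipment calibration 284 days ago vs limit 270 → not met
4. licensed crane operators 5 ≥ 3 → met
5. condition 'performs work above three stories' holds; OSHA safety training 190 days ago vs limit 180 → not met
6. scaffold inspection 129 days ago vs limit 120 → not met
7. workers' compensation coverage $875,000 ≥ $875,000 → met
8. condition 'performs public-works projects' holds; bonding capacity review 48 days ago vs limit 45 → not met
9. condition 'handles asbestos abatement' holds; lost-time incident rate 8 > 5 → not met
Not met: 1, 2, 3, 5, 6, 8, 9

1, 2, 3, 5, 6, 8, 9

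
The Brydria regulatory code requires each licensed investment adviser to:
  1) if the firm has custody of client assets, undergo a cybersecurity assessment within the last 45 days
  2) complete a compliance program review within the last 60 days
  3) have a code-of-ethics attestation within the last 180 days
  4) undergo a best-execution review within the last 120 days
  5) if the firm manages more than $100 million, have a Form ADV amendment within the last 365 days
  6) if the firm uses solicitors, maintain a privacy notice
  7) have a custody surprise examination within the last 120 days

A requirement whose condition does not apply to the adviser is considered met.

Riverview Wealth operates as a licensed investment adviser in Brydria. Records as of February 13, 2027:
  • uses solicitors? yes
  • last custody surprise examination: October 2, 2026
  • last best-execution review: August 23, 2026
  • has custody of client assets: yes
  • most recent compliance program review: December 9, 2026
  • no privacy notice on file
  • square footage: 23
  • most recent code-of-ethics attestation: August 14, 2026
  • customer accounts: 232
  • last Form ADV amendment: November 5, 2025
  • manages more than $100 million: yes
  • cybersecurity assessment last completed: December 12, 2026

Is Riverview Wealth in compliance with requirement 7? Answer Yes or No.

7. custody surprise examination 134 days ago vs limit 120 → not met

No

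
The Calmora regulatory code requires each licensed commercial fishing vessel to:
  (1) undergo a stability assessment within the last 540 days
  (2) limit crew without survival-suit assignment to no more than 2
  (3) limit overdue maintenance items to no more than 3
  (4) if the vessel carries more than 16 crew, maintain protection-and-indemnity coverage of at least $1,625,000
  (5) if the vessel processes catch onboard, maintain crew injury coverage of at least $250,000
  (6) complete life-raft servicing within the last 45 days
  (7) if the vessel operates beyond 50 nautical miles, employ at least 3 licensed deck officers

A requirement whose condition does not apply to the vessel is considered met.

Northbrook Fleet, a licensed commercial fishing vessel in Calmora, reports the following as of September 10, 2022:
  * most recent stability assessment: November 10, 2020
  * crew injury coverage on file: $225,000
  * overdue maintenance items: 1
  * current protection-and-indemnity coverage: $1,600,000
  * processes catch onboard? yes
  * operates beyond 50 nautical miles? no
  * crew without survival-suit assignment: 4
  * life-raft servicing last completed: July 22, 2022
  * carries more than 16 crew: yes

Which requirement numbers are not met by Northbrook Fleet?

1. stability assessment 669 days ago vs limit 540 → not met
2. crew without survival-suit assignment 4 > 2 → not met
3. overdue maintenance items 1 ≤ 3 → met
4. condition 'carries more than 16 crew' holds; protection-and-indemnity coverage $1,600,000 < $1,625,000 → not met
5. condition 'processes catch onboard' holds; crew injury coverage $225,000 < $250,000 → not met
6. life-raft servicing 50 days ago vs limit 45 → not met
7. condition 'operates beyond 50 nautical miles' does not hold → requirement n/a → met
Not met: 1, 2, 4, 5, 6

1, 2, 4, 5, 6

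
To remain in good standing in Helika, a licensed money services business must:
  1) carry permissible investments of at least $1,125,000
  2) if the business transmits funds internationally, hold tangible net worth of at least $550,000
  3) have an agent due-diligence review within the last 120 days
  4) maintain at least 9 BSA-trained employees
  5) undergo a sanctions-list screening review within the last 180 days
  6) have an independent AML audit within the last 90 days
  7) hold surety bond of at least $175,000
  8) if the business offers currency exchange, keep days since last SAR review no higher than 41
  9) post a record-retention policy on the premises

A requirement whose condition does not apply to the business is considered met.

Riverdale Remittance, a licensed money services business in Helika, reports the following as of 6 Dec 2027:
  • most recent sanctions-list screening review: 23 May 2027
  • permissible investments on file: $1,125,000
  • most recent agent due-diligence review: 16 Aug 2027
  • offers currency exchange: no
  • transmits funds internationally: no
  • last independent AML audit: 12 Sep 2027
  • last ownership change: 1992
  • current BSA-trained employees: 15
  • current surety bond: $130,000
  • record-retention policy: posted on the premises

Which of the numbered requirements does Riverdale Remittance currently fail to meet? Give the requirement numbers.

1. permissible investments $1,125,000 ≥ $1,125,000 → met
2. condition 'transmits funds internationally' does not hold → requirement n/a → met
3. agent due-diligence review 112 days ago vs limit 120 → met
4. BSA-trained employees 15 ≥ 9 → met
5. sanctions-list screening review 197 days ago vs limit 180 → not met
6. independent AML audit 85 days ago vs limit 90 → met
7. surety bond $130,000 < $175,000 → not met
8. condition 'offers currency exchange' does not hold → requirement n/a → met
9. record-retention policy present → met
Not met: 5, 7

5, 7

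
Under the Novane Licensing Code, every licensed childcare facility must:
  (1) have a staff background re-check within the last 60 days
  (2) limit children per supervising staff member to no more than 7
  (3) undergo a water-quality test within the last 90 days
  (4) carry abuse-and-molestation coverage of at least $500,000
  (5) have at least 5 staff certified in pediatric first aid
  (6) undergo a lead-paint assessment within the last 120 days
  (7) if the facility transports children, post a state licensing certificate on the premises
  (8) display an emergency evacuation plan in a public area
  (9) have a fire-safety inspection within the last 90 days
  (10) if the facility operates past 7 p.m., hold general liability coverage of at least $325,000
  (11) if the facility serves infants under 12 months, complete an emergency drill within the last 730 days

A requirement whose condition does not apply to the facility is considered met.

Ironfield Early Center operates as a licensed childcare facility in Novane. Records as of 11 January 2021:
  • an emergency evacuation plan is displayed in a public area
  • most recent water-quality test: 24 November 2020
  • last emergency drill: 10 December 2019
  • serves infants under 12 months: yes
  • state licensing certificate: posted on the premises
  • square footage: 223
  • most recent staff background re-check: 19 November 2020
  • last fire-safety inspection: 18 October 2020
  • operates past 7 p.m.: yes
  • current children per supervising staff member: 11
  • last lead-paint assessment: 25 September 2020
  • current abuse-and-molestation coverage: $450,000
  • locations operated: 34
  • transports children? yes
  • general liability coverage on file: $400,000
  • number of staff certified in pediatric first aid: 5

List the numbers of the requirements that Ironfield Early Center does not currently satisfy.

2, 4

1. staff background re-check 53 days ago vs limit 60 → met
2. children per supervising staff member 11 > 7 → not met
3. water-quality test 48 days ago vs limit 90 → met
4. abuse-and-molestation coverage $450,000 < $500,000 → not met
5. staff certified in pediatric first aid 5 ≥ 5 → met
6. lead-paint assessment 108 days ago vs limit 120 → met
7. condition 'transports children' holds; state licensing certificate present → met
8. emergency evacuation plan present → met
9. fire-safety inspection 85 days ago vs limit 90 → met
10. condition 'operates past 7 p.m.' holds; general liability coverage $400,000 ≥ $325,000 → met
11. condition 'serves infants under 12 months' holds; emergency drill 398 days ago vs limit 730 → met
Not met: 2, 4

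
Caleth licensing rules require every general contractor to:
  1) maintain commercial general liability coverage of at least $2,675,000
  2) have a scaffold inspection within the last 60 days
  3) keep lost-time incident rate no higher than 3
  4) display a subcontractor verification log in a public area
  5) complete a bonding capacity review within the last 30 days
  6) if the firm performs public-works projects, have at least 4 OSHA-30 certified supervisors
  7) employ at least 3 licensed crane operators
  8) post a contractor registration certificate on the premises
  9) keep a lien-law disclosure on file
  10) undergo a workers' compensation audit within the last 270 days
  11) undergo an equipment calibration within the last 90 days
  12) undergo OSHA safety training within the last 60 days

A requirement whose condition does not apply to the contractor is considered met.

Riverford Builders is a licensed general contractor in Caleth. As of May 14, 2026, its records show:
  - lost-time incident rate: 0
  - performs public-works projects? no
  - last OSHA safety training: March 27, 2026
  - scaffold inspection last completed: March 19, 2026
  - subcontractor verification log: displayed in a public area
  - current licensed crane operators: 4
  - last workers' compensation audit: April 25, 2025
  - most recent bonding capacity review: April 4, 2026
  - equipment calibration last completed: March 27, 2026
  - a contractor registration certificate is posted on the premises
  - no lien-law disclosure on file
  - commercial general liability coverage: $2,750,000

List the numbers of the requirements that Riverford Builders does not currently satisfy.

5, 9, 10

1. commercial general liability coverage $2,750,000 ≥ $2,675,000 → met
2. scaffold inspection 56 days ago vs limit 60 → met
3. lost-time incident rate 0 ≤ 3 → met
4. subcontractor verification log present → met
5. bonding capacity review 40 days ago vs limit 30 → not met
6. condition 'performs public-works projects' does not hold → requirement n/a → met
7. licensed crane operators 4 ≥ 3 → met
8. contractor registration certificate present → met
9. lien-law disclosure absent → not met
10. workers' compensation audit 384 days ago vs limit 270 → not met
11. equipment calibration 48 days ago vs limit 90 → met
12. OSHA safety training 48 days ago vs limit 60 → met
Not met: 5, 9, 10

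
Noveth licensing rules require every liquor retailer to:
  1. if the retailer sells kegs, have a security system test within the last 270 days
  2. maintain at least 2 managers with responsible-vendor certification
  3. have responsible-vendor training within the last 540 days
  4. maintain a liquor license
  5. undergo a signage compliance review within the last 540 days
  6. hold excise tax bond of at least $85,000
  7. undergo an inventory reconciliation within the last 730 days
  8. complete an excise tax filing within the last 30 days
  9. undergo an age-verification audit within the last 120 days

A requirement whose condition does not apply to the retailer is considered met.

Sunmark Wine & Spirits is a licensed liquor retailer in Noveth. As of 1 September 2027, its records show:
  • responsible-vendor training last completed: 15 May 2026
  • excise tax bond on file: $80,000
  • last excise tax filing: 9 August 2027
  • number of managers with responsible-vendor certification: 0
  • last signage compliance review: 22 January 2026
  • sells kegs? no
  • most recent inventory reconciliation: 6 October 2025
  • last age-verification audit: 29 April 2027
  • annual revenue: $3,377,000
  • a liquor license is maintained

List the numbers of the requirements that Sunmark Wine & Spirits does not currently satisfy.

2, 5, 6, 9

1. condition 'sells kegs' does not hold → requirement n/a → met
2. managers with responsible-vendor certification 0 < 2 → not met
3. responsible-vendor training 474 days ago vs limit 540 → met
4. liquor license present → met
5. signage compliance review 587 days ago vs limit 540 → not met
6. excise tax bond $80,000 < $85,000 → not met
7. inventory reconciliation 695 days ago vs limit 730 → met
8. excise tax filing 23 days ago vs limit 30 → met
9. age-verification audit 125 days ago vs limit 120 → not met
Not met: 2, 5, 6, 9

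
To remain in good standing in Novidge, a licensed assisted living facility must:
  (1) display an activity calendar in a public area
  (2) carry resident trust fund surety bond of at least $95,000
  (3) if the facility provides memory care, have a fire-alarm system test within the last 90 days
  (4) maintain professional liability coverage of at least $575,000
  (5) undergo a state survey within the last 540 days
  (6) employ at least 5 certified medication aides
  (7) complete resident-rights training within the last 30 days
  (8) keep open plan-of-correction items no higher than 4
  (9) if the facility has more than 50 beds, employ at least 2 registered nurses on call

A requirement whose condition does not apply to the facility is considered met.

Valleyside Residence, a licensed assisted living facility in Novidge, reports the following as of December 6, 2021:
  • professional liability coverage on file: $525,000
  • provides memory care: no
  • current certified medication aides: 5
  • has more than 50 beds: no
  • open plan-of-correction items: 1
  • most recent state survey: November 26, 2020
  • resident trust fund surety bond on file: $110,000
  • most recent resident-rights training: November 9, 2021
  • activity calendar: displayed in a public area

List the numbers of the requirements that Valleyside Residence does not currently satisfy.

1. activity calendar present → met
2. resident trust fund surety bond $110,000 ≥ $95,000 → met
3. condition 'provides memory care' does not hold → requirement n/a → met
4. professional liability coverage $525,000 < $575,000 → not met
5. state survey 375 days ago vs limit 540 → met
6. certified medication aides 5 ≥ 5 → met
7. resident-rights training 27 days ago vs limit 30 → met
8. open plan-of-correction items 1 ≤ 4 → met
9. condition 'has more than 50 beds' does not hold → requirement n/a → met
Not met: 4

4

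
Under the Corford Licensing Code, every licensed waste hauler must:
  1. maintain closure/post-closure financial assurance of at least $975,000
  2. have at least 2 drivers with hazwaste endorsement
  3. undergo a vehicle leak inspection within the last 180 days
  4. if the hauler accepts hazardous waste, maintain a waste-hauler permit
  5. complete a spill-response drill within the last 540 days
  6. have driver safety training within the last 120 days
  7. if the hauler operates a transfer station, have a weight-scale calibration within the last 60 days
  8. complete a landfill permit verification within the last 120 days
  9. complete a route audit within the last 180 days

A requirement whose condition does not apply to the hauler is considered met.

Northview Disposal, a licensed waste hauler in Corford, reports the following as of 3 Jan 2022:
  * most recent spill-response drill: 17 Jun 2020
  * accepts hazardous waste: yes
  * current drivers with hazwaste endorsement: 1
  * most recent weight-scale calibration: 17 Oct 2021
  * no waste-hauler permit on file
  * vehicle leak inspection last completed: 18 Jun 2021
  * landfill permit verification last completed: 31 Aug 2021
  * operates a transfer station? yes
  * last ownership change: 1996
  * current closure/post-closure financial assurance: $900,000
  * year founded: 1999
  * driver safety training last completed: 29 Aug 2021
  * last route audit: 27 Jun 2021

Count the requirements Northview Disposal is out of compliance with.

1. closure/post-closure financial assurance $900,000 < $975,000 → not met
2. drivers with hazwaste endorsement 1 < 2 → not met
3. vehicle leak inspection 199 days ago vs limit 180 → not met
4. condition 'accepts hazardous waste' holds; waste-hauler permit absent → not met
5. spill-response drill 565 days ago vs limit 540 → not met
6. driver safety training 127 days ago vs limit 120 → not met
7. condition 'operates a transfer station' holds; weight-scale calibration 78 days ago vs limit 60 → not met
8. landfill permit verification 125 days ago vs limit 120 → not met
9. route audit 190 days ago vs limit 180 → not met
Not met: 9 of 9

9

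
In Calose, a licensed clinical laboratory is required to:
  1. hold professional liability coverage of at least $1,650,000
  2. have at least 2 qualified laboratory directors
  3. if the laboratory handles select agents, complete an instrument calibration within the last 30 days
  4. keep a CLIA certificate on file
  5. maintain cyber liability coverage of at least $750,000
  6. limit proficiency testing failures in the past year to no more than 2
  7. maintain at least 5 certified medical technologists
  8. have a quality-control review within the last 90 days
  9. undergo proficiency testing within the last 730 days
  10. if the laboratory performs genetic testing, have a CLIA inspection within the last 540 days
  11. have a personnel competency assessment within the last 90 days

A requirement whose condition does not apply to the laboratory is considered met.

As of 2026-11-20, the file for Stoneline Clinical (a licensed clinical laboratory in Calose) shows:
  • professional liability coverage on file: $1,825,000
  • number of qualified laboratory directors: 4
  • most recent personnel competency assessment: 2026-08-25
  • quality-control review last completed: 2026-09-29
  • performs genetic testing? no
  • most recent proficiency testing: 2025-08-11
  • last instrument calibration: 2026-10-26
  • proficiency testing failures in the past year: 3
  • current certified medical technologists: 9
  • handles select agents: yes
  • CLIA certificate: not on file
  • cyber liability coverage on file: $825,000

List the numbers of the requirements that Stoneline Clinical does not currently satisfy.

1. professional liability coverage $1,825,000 ≥ $1,650,000 → met
2. qualified laboratory directors 4 ≥ 2 → met
3. condition 'handles select agents' holds; instrument calibration 25 days ago vs limit 30 → met
4. CLIA certificate absent → not met
5. cyber liability coverage $825,000 ≥ $750,000 → met
6. proficiency testing failures in the past year 3 > 2 → not met
7. certified medical technologists 9 ≥ 5 → met
8. quality-control review 52 days ago vs limit 90 → met
9. proficiency testing 466 days ago vs limit 730 → met
10. condition 'performs genetic testing' does not hold → requirement n/a → met
11. personnel competency assessment 87 days ago vs limit 90 → met
Not met: 4, 6

4, 6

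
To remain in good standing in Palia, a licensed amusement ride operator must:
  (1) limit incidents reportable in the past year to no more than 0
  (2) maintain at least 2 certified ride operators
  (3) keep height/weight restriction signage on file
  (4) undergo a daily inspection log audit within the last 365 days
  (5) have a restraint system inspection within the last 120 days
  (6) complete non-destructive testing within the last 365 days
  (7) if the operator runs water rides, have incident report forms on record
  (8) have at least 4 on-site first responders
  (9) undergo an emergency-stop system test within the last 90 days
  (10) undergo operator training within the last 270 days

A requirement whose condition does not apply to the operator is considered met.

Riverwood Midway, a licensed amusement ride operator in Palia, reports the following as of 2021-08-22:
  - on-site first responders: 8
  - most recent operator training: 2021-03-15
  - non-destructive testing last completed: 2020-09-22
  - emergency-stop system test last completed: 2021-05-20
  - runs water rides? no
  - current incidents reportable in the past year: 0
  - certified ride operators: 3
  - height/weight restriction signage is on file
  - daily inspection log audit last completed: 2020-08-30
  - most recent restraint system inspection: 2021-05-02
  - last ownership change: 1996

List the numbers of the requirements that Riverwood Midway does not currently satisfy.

9

1. incidents reportable in the past year 0 ≤ 0 → met
2. certified ride operators 3 ≥ 2 → met
3. height/weight restriction signage present → met
4. daily inspection log audit 357 days ago vs limit 365 → met
5. restraint system inspection 112 days ago vs limit 120 → met
6. non-destructive testing 334 days ago vs limit 365 → met
7. condition 'runs water rides' does not hold → requirement n/a → met
8. on-site first responders 8 ≥ 4 → met
9. emergency-stop system test 94 days ago vs limit 90 → not met
10. operator training 160 days ago vs limit 270 → met
Not met: 9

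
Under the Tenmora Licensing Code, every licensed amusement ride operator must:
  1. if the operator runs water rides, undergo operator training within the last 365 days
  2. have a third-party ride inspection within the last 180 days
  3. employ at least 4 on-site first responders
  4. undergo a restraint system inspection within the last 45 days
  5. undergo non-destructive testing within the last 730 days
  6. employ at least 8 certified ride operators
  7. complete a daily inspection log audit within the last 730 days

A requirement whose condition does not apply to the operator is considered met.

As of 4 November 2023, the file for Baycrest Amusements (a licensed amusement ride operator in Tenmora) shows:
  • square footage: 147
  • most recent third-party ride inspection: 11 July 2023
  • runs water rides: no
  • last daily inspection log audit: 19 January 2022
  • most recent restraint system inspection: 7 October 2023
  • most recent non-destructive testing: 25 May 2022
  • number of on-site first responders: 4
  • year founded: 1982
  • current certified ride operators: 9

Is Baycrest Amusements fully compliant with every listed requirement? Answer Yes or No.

Yes

1. condition 'runs water rides' does not hold → requirement n/a → met
2. third-party ride inspection 116 days ago vs limit 180 → met
3. on-site first responders 4 ≥ 4 → met
4. restraint system inspection 28 days ago vs limit 45 → met
5. non-destructive testing 528 days ago vs limit 730 → met
6. certified ride operators 9 ≥ 8 → met
7. daily inspection log audit 654 days ago vs limit 730 → met
All met.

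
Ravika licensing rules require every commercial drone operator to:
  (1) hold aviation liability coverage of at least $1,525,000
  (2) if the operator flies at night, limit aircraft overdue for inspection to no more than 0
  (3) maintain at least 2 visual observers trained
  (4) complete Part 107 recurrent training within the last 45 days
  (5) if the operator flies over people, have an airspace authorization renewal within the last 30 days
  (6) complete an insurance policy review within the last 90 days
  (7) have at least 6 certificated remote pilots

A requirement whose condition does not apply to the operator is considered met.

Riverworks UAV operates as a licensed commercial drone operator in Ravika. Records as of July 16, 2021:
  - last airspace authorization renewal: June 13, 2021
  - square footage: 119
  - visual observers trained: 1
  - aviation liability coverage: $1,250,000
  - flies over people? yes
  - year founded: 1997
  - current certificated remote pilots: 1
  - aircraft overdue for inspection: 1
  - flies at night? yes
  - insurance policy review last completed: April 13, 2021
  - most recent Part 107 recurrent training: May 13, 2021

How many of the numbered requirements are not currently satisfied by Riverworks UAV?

1. aviation liability coverage $1,250,000 < $1,525,000 → not met
2. condition 'flies at night' holds; aircraft overdue for inspection 1 > 0 → not met
3. visual observers trained 1 < 2 → not met
4. Part 107 recurrent training 64 days ago vs limit 45 → not met
5. condition 'flies over people' holds; airspace authorization renewal 33 days ago vs limit 30 → not met
6. insurance policy review 94 days ago vs limit 90 → not met
7. certificated remote pilots 1 < 6 → not met
Not met: 7 of 7

7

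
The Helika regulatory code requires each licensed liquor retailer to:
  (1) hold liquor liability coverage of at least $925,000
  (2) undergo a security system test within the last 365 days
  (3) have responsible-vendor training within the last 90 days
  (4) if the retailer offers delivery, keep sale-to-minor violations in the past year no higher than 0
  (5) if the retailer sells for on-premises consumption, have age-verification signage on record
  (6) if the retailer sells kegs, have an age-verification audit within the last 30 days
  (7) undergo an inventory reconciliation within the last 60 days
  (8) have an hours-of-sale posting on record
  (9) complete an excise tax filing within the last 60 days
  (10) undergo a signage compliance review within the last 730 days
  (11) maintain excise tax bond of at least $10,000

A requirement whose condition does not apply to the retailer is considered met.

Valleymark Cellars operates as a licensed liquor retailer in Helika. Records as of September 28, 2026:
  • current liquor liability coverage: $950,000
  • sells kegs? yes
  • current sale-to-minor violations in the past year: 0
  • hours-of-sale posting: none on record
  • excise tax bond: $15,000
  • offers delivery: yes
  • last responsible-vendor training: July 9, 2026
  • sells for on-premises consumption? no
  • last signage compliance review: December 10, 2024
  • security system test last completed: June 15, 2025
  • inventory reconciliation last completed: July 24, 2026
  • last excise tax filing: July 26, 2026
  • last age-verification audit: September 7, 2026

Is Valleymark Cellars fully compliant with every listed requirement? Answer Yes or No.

1. liquor liability coverage $950,000 ≥ $925,000 → met
2. security system test 470 days ago vs limit 365 → not met
3. responsible-vendor training 81 days ago vs limit 90 → met
4. condition 'offers delivery' holds; sale-to-minor violations in the past year 0 ≤ 0 → met
5. condition 'sells for on-premises consumption' does not hold → requirement n/a → met
6. condition 'sells kegs' holds; age-verification audit 21 days ago vs limit 30 → met
7. inventory reconciliation 66 days ago vs limit 60 → not met
8. hours-of-sale posting absent → not met
9. excise tax filing 64 days ago vs limit 60 → not met
10. signage compliance review 657 days ago vs limit 730 → met
11. excise tax bond $15,000 ≥ $10,000 → met
Not met: 2, 7, 8, 9

No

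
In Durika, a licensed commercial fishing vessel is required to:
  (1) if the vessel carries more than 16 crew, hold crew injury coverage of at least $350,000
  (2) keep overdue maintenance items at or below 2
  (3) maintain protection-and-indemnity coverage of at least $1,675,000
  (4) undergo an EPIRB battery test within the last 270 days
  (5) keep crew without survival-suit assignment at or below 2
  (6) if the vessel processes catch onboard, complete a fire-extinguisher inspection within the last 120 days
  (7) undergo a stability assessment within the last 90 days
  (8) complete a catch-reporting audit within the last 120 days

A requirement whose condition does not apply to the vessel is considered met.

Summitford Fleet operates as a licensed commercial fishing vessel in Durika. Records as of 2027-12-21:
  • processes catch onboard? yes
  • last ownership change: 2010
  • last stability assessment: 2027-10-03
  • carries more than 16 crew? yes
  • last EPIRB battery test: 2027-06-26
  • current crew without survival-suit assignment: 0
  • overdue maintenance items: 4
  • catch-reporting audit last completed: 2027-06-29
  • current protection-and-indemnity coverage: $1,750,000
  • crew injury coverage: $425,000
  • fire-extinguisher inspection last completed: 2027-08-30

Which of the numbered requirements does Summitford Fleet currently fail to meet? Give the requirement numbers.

2, 8

1. condition 'carries more than 16 crew' holds; crew injury coverage $425,000 ≥ $350,000 → met
2. overdue maintenance items 4 > 2 → not met
3. protection-and-indemnity coverage $1,750,000 ≥ $1,675,000 → met
4. EPIRB battery test 178 days ago vs limit 270 → met
5. crew without survival-suit assignment 0 ≤ 2 → met
6. condition 'processes catch onboard' holds; fire-extinguisher inspection 113 days ago vs limit 120 → met
7. stability assessment 79 days ago vs limit 90 → met
8. catch-reporting audit 175 days ago vs limit 120 → not met
Not met: 2, 8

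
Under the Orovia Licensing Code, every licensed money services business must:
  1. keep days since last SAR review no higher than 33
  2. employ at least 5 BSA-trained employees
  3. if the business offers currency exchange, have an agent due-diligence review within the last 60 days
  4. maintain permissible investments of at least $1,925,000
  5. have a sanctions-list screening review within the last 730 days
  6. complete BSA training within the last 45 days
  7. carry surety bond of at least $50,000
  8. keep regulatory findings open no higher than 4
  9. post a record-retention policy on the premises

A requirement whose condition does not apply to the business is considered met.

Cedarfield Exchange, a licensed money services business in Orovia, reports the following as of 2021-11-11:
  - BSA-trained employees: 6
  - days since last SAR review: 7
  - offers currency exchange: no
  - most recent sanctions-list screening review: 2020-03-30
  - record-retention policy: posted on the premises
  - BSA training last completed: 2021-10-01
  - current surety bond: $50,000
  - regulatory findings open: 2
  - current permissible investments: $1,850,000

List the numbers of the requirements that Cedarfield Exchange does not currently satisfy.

1. days since last SAR review 7 ≤ 33 → met
2. BSA-trained employees 6 ≥ 5 → met
3. condition 'offers currency exchange' does not hold → requirement n/a → met
4. permissible investments $1,850,000 < $1,925,000 → not met
5. sanctions-list screening review 591 days ago vs limit 730 → met
6. BSA training 41 days ago vs limit 45 → met
7. surety bond $50,000 ≥ $50,000 → met
8. regulatory findings open 2 ≤ 4 → met
9. record-retention policy present → met
Not met: 4

4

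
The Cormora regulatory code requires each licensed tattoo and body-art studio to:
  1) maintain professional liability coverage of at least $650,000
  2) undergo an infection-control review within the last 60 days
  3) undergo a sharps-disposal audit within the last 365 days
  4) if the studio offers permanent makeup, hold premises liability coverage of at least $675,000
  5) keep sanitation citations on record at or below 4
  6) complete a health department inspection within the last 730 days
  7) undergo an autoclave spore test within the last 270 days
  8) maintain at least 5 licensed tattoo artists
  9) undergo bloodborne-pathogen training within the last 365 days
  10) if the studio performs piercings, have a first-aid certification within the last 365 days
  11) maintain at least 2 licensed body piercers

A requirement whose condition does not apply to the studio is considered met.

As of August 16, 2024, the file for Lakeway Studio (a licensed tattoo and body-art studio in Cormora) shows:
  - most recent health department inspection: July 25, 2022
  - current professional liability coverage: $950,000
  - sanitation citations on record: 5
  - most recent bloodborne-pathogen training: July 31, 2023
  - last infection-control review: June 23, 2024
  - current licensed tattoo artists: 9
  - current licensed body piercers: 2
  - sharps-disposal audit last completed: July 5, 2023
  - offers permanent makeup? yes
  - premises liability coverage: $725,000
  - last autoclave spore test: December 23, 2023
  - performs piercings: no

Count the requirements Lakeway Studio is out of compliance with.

4

1. professional liability coverage $950,000 ≥ $650,000 → met
2. infection-control review 54 days ago vs limit 60 → met
3. sharps-disposal audit 408 days ago vs limit 365 → not met
4. condition 'offers permanent makeup' holds; premises liability coverage $725,000 ≥ $675,000 → met
5. sanitation citations on record 5 > 4 → not met
6. health department inspection 753 days ago vs limit 730 → not met
7. autoclave spore test 237 days ago vs limit 270 → met
8. licensed tattoo artists 9 ≥ 5 → met
9. bloodborne-pathogen training 382 days ago vs limit 365 → not met
10. condition 'performs piercings' does not hold → requirement n/a → met
11. licensed body piercers 2 ≥ 2 → met
Not met: 4 of 11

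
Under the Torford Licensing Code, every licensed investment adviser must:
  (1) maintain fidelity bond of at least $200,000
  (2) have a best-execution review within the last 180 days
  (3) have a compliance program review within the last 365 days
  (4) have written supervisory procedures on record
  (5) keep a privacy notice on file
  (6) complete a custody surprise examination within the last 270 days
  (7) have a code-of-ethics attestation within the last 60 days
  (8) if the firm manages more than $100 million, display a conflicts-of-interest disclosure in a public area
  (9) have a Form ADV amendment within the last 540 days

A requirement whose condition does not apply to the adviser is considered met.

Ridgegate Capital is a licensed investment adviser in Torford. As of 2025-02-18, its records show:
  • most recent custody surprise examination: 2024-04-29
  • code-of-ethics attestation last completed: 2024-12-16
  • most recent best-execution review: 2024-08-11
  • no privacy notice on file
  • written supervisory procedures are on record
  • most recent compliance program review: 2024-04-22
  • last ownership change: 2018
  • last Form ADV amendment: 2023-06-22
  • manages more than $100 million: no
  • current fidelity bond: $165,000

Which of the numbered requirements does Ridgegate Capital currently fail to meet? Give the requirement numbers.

1. fidelity bond $165,000 < $200,000 → not met
2. best-execution review 191 days ago vs limit 180 → not met
3. compliance program review 302 days ago vs limit 365 → met
4. written supervisory procedures present → met
5. privacy notice absent → not met
6. custody surprise examination 295 days ago vs limit 270 → not met
7. code-of-ethics attestation 64 days ago vs limit 60 → not met
8. condition 'manages more than $100 million' does not hold → requirement n/a → met
9. Form ADV amendment 607 days ago vs limit 540 → not met
Not met: 1, 2, 5, 6, 7, 9

1, 2, 5, 6, 7, 9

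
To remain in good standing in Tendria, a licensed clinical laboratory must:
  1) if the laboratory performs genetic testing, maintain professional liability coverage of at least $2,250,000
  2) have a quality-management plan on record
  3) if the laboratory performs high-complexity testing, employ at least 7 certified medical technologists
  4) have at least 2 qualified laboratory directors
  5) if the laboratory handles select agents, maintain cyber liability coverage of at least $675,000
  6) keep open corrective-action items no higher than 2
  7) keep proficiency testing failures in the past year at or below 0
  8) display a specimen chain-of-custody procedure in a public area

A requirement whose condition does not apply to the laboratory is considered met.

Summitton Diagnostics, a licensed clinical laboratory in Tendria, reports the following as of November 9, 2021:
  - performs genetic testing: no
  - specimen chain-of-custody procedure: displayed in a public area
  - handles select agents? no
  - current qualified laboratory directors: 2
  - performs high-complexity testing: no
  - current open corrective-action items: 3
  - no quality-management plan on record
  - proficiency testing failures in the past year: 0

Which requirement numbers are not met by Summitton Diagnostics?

1. condition 'performs genetic testing' does not hold → requirement n/a → met
2. quality-management plan absent → not met
3. condition 'performs high-complexity testing' does not hold → requirement n/a → met
4. qualified laboratory directors 2 ≥ 2 → met
5. condition 'handles select agents' does not hold → requirement n/a → met
6. open corrective-action items 3 > 2 → not met
7. proficiency testing failures in the past year 0 ≤ 0 → met
8. specimen chain-of-custody procedure present → met
Not met: 2, 6

2, 6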